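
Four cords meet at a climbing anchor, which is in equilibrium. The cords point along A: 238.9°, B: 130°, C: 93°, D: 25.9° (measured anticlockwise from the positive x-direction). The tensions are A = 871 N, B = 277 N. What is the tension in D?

T_D ≈ 711 N

Resolve: ΣF_x = 871 cos 238.9° + 277 cos 130° + T_C cos 93° + T_D cos 25.9° = 0.
        ΣF_y = 871 sin 238.9° + 277 sin 130° + T_C sin 93° + T_D sin 25.9° = 0.
The known terms sum to (-628, -533.6) N, so -0.0523 T_C + 0.8996 T_D = 628 and 0.9986 T_C + 0.4368 T_D = 533.6.
Solving simultaneously: T_C = 223.3 N, T_D = 711.1 N.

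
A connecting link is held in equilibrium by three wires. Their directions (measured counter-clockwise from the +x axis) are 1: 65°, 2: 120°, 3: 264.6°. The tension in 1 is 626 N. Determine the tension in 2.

T_2 ≈ 363 N

Resolve: ΣF_x = 626 cos 65° + T_2 cos 120° + T_3 cos 264.6° = 0.
        ΣF_y = 626 sin 65° + T_2 sin 120° + T_3 sin 264.6° = 0.
The known terms sum to (264.6, 567.3) N, so -0.5000 T_2 − 0.0941 T_3 = -264.6 and 0.8660 T_2 − 0.9956 T_3 = -567.3.
Solving simultaneously: T_2 = 362.5 N, T_3 = 885.2 N.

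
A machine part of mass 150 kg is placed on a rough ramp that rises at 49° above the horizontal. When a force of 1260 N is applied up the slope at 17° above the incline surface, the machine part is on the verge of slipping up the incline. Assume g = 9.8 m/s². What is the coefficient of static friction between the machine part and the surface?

On the verge of sliding up the incline, friction is at its maximum μN and acts down the slope.
Perpendicular to incline: N = W cos 49° − P sin 17° = 964.4 − 368.4 = 596 N.
Along incline: P cos 17° − μN = W sin 49° → μ = −(W sin 49° − P cos 17°) / N = 0.1603.

μ ≈ 0.160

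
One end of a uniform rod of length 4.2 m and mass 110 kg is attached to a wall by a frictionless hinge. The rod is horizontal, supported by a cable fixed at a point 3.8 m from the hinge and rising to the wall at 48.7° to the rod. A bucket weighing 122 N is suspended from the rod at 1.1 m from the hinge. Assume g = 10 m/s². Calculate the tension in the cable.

Take torques about the hinge: T sin 48.7° · 3.8 = 110×10×2.1 + 122×1.1 = 2444.2 N·m.
So T = 2444.2 / (0.7513 × 3.8) = 856.17 N.

T ≈ 856 N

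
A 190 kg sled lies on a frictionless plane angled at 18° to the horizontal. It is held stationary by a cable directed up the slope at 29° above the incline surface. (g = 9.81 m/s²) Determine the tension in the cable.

T ≈ 659 N

Take axes along and perpendicular to the incline. Weight components: W sin 18° = 576 N down-slope, W cos 18° = 1773 N into the surface.
Along incline: T cos 29° = W sin 18° → T = 658.5 N.
Perpendicular: N = W cos 18° − T sin 29° = 1453 N.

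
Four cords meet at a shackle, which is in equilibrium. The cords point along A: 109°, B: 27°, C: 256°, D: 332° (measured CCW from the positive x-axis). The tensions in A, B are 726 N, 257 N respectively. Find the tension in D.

T_D ≈ 208 N

Resolve: ΣF_x = 726 cos 109° + 257 cos 27° + T_C cos 256° + T_D cos 332° = 0.
        ΣF_y = 726 sin 109° + 257 sin 27° + T_C sin 256° + T_D sin 332° = 0.
The known terms sum to (-7.374, 803.1) N, so -0.2419 T_C + 0.8829 T_D = 7.374 and -0.9703 T_C − 0.4695 T_D = -803.1.
Solving simultaneously: T_C = 727.3 N, T_D = 207.6 N.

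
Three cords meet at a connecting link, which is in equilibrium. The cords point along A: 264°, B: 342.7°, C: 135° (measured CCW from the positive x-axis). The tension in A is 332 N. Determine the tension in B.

T_B ≈ 555 N

Resolve: ΣF_x = 332 cos 264° + T_B cos 342.7° + T_C cos 135° = 0.
        ΣF_y = 332 sin 264° + T_B sin 342.7° + T_C sin 135° = 0.
The known terms sum to (-34.7, -330.2) N, so 0.9548 T_B − 0.7071 T_C = 34.7 and -0.2974 T_B + 0.7071 T_C = 330.2.
Solving simultaneously: T_B = 555.1 N, T_C = 700.4 N.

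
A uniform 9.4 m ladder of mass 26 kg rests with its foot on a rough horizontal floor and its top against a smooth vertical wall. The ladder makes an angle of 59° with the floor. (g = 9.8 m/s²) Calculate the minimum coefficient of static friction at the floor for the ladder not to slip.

μ_min ≈ 0.300

ΣF_y = 0: N_floor = 26×9.8 = 254.8 N.
Torques about the foot: N_wall · 9.4 sin 59° = 26×9.8×4.7 cos 59° → N_wall = 76.55 N.
ΣF_x = 0: f_floor = N_wall = 76.55 N.
μ_min = f_floor / N_floor = 76.55 / 254.8 = 0.3004.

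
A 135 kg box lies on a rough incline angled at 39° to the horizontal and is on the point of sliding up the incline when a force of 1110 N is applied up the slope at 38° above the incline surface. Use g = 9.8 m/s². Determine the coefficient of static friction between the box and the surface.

On the verge of sliding up the incline, friction is at its maximum μN and acts down the slope.
Perpendicular to incline: N = W cos 39° − P sin 38° = 1028 − 683.4 = 344.8 N.
Along incline: P cos 38° − μN = W sin 39° → μ = −(W sin 39° − P cos 38°) / N = 0.1221.

μ ≈ 0.122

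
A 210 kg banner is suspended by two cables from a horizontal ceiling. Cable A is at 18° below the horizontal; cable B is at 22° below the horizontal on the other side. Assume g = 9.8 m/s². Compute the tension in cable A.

Weight W = 210 × 9.8 = 2058 N acts straight down.
Horizontal: T_A cos 18° = T_B cos 22°  →  T_B = 1.026 T_A.
Vertical: T_A sin 18° + T_B sin 22° = 2058.
Substituting the horizontal relation into the vertical equation gives 0.6933 T_A = 2058, so T_A = 2969 N.

T_A ≈ 2970 N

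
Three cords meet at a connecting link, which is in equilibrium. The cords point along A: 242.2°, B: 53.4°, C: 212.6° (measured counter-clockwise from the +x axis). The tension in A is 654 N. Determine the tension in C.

Resolve: ΣF_x = 654 cos 242.2° + T_B cos 53.4° + T_C cos 212.6° = 0.
        ΣF_y = 654 sin 242.2° + T_B sin 53.4° + T_C sin 212.6° = 0.
The known terms sum to (-305, -578.5) N, so 0.5962 T_B − 0.8425 T_C = 305 and 0.8028 T_B − 0.5388 T_C = 578.5.
Solving simultaneously: T_B = 909.7 N, T_C = 281.8 N.

T_C ≈ 282 N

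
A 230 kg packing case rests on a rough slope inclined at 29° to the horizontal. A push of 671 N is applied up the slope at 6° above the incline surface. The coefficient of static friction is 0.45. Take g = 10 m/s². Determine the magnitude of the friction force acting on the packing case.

Axes along / perpendicular to the incline. W sin 29° = 1115 N down-slope; W cos 29° = 2012 N into the surface.
Perpendicular: N = W cos 29° − P sin 6° = 2012 − 70.14 = 1941 N.
Along incline: P cos 6° + f = W sin 29° (friction acts up-slope) → f = 1115 − 667.3 = 447.7 N.
|f| = 447.7 N ≤ μN = 873.7 N, so the packing case is indeed static.

f ≈ 448 N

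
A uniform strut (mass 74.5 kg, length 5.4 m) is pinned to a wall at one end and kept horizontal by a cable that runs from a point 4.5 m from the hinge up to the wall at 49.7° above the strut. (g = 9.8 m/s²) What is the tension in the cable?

T ≈ 574 N

Take torques about the hinge: T sin 49.7° · 4.5 = 74.5×9.8×2.7 = 1971.3 N·m.
So T = 1971.3 / (0.7627 × 4.5) = 574.38 N.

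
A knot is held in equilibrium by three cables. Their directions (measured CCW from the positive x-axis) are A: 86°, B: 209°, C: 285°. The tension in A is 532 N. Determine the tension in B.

Resolve: ΣF_x = 532 cos 86° + T_B cos 209° + T_C cos 285° = 0.
        ΣF_y = 532 sin 86° + T_B sin 209° + T_C sin 285° = 0.
The known terms sum to (37.11, 530.7) N, so -0.8746 T_B + 0.2588 T_C = -37.11 and -0.4848 T_B − 0.9659 T_C = -530.7.
Solving simultaneously: T_B = 178.5 N, T_C = 459.8 N.

T_B ≈ 179 N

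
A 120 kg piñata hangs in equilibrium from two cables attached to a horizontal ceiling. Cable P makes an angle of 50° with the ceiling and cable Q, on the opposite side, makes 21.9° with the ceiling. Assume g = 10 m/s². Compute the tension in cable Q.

T_Q ≈ 812 N

Weight W = 120 × 10 = 1200 N acts straight down.
Horizontal: T_P cos 50° = T_Q cos 21.9°  →  T_P = 1.443 T_Q.
Vertical: T_P sin 50° + T_Q sin 21.9° = 1200.
Substituting the horizontal relation into the vertical equation gives 1.479 T_Q = 1200, so T_Q = 811.5 N.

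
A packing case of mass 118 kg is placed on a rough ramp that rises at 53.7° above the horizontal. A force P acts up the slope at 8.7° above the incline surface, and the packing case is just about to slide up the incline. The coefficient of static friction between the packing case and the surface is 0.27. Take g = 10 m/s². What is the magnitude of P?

On the verge of sliding up the incline, friction equals μN and acts down the slope.
Perpendicular: N + P sin 8.7° = W cos 53.7° = 698.6 N.
Along incline: P cos 8.7° = W sin 53.7° + μN  with W sin 53.7° = 951 N.
Solving the pair for P and N: P = 1107 N, N = 531.1 N (and f = μN = 143.4 N).

P ≈ 1110 N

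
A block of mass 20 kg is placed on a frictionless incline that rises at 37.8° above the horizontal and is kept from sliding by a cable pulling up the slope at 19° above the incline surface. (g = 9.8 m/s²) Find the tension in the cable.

T ≈ 127 N

Take axes along and perpendicular to the incline. Weight components: W sin 37.8° = 120.1 N down-slope, W cos 37.8° = 154.9 N into the surface.
Along incline: T cos 19° = W sin 37.8° → T = 127.1 N.
Perpendicular: N = W cos 37.8° − T sin 19° = 113.5 N.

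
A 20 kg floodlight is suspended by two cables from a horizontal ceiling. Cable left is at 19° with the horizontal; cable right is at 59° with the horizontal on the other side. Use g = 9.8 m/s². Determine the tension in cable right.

T_right ≈ 189 N

Weight W = 20 × 9.8 = 196 N acts straight down.
Horizontal: T_left cos 19° = T_right cos 59°  →  T_left = 0.5447 T_right.
Vertical: T_left sin 19° + T_right sin 59° = 196.
Substituting the horizontal relation into the vertical equation gives 1.035 T_right = 196, so T_right = 189.5 N.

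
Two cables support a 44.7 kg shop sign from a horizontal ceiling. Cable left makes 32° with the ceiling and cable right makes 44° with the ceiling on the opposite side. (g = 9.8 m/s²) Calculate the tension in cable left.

T_left ≈ 325 N

Weight W = 44.7 × 9.8 = 438.1 N acts straight down.
Horizontal: T_left cos 32° = T_right cos 44°  →  T_right = 1.179 T_left.
Vertical: T_left sin 32° + T_right sin 44° = 438.1.
Substituting the horizontal relation into the vertical equation gives 1.349 T_left = 438.1, so T_left = 324.8 N.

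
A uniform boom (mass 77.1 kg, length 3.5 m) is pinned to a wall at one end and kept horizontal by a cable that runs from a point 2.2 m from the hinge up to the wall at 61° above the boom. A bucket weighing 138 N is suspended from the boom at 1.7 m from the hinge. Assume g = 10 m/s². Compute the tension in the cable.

Take torques about the hinge: T sin 61° · 2.2 = 77.1×10×1.75 + 138×1.7 = 1583.8 N·m.
So T = 1583.8 / (0.8746 × 2.2) = 823.14 N.

T ≈ 823 N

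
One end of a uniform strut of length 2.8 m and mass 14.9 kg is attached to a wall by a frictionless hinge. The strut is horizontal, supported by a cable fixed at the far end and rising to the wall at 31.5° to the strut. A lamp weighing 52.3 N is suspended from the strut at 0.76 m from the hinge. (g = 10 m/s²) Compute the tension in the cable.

T ≈ 170 N

Take torques about the hinge: T sin 31.5° · 2.8 = 14.9×10×1.4 + 52.3×0.76 = 248.35 N·m.
So T = 248.35 / (0.5225 × 2.8) = 169.75 N.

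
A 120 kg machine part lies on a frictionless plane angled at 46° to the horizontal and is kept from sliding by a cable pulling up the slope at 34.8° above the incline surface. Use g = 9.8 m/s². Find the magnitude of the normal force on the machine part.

N ≈ 229 N

Take axes along and perpendicular to the incline. Weight components: W sin 46° = 845.9 N down-slope, W cos 46° = 816.9 N into the surface.
Along incline: T cos 34.8° = W sin 46° → T = 1030 N.
Perpendicular: N = W cos 46° − T sin 34.8° = 229 N.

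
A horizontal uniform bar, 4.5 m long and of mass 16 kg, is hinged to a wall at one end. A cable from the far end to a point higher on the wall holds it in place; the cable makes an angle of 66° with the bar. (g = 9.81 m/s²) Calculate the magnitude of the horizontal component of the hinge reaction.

H_x ≈ 34.9 N

Take torques about the hinge: T sin 66° · 4.5 = 16×9.81×2.25 = 353.16 N·m.
So T = 353.16 / (0.9135 × 4.5) = 85.907 N.
ΣF_x = 0: H_x = T cos 66° = 34.942 N.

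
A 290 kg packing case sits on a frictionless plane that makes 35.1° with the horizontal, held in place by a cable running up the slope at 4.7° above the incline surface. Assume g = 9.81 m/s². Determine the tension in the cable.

Take axes along and perpendicular to the incline. Weight components: W sin 35.1° = 1636 N down-slope, W cos 35.1° = 2328 N into the surface.
Along incline: T cos 4.7° = W sin 35.1° → T = 1641 N.
Perpendicular: N = W cos 35.1° − T sin 4.7° = 2193 N.

T ≈ 1640 N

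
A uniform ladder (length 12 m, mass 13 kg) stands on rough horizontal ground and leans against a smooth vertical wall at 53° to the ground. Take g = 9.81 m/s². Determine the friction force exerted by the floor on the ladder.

f ≈ 48.1 N

Torques about the foot: N_wall · 12 sin 53° = 13×9.81×6 cos 53° → N_wall = 48.05 N.
ΣF_x = 0: f_floor = N_wall = 48.05 N.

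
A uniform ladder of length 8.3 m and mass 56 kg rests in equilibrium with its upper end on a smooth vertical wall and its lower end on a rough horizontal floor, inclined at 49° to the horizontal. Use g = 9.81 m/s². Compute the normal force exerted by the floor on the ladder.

ΣF_y = 0: N_floor = 56×9.81 = 549.36 N.

N_floor ≈ 549 N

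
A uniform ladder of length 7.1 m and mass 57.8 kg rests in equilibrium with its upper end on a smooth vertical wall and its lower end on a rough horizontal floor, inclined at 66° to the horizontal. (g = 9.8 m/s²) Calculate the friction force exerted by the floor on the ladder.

f ≈ 126 N

Torques about the foot: N_wall · 7.1 sin 66° = 57.8×9.8×3.55 cos 66° → N_wall = 126.1 N.
ΣF_x = 0: f_floor = N_wall = 126.1 N.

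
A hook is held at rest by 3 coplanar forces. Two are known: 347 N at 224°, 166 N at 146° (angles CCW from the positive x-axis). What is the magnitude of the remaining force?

F ≈ 415 N

Sum the known components: ΣF_x = -387.2 N, ΣF_y = -148.2 N.
For equilibrium the remaining force must supply (−ΣF_x, −ΣF_y) = (387.2, 148.2) N.
Magnitude = √((387.2)² + (148.2)²) = 414.6 N; direction = atan2(148.2, 387.2) = 20.9°.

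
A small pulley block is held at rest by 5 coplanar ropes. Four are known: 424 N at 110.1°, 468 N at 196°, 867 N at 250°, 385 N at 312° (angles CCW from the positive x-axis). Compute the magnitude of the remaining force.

Sum the known components: ΣF_x = -634.5 N, ΣF_y = -831.6 N.
For equilibrium the remaining force must supply (−ΣF_x, −ΣF_y) = (634.5, 831.6) N.
Magnitude = √((634.5)² + (831.6)²) = 1046 N; direction = atan2(831.6, 634.5) = 52.7°.

F ≈ 1050 N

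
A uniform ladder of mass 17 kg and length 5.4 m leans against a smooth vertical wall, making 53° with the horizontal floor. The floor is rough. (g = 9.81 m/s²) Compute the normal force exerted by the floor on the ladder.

N_floor ≈ 167 N

ΣF_y = 0: N_floor = 17×9.81 = 166.77 N.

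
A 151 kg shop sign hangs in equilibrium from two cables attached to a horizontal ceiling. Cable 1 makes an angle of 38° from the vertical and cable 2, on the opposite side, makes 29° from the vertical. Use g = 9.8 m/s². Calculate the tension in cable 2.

Angles from the horizontal: cable 1 is 90° − 38° = 52°, cable 2 is 90° − 29° = 61°.
Weight W = 151 × 9.8 = 1480 N acts straight down.
Horizontal: T_1 cos 52° = T_2 cos 61°  →  T_1 = 0.7875 T_2.
Vertical: T_1 sin 52° + T_2 sin 61° = 1480.
Substituting the horizontal relation into the vertical equation gives 1.495 T_2 = 1480, so T_2 = 989.7 N.

T_2 ≈ 990 N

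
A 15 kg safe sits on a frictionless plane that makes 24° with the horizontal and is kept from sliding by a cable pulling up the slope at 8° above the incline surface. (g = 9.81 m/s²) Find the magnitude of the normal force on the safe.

N ≈ 126 N

Take axes along and perpendicular to the incline. Weight components: W sin 24° = 59.85 N down-slope, W cos 24° = 134.4 N into the surface.
Along incline: T cos 8° = W sin 24° → T = 60.44 N.
Perpendicular: N = W cos 24° − T sin 8° = 126 N.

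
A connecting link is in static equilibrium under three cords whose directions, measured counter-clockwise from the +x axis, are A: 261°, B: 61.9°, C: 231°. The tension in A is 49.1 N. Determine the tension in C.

Resolve: ΣF_x = 49.1 cos 261° + T_B cos 61.9° + T_C cos 231° = 0.
        ΣF_y = 49.1 sin 261° + T_B sin 61.9° + T_C sin 231° = 0.
The known terms sum to (-7.681, -48.5) N, so 0.4710 T_B − 0.6293 T_C = 7.681 and 0.8821 T_B − 0.7771 T_C = 48.5.
Solving simultaneously: T_B = 129.8 N, T_C = 84.96 N.

T_C ≈ 85 N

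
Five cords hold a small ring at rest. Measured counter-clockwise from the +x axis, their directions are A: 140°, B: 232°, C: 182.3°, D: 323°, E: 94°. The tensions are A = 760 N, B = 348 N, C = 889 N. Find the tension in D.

Resolve: ΣF_x = 760 cos 140° + 348 cos 232° + 889 cos 182.3° + T_D cos 323° + T_E cos 94° = 0.
        ΣF_y = 760 sin 140° + 348 sin 232° + 889 sin 182.3° + T_D sin 323° + T_E sin 94° = 0.
The known terms sum to (-1685, 178.6) N, so 0.7986 T_D − 0.0698 T_E = 1685 and -0.6018 T_D + 0.9976 T_E = -178.6.
Solving simultaneously: T_D = 2210 N, T_E = 1154 N.

T_D ≈ 2210 N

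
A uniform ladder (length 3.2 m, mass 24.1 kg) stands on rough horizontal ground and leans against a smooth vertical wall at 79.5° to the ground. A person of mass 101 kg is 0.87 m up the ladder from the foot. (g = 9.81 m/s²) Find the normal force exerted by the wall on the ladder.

Torques about the foot: N_wall · 3.2 sin 79.5° = 24.1×9.81×1.6 cos 79.5° + 101×9.81×0.87 cos 79.5° → N_wall = 71.835 N.

N_wall ≈ 71.8 N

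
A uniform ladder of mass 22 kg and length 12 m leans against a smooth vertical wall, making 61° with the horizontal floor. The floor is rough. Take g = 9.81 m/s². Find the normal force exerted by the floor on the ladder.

N_floor ≈ 216 N

ΣF_y = 0: N_floor = 22×9.81 = 215.82 N.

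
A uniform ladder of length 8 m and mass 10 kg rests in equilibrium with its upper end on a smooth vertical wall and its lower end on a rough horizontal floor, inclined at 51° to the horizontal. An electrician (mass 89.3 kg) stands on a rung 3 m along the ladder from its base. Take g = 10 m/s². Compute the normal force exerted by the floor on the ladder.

N_floor ≈ 993 N

ΣF_y = 0: N_floor = 10×10 + 89.3×10 = 993 N.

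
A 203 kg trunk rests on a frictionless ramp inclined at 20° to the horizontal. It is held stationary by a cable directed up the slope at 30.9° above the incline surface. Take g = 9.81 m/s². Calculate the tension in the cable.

Take axes along and perpendicular to the incline. Weight components: W sin 20° = 681.1 N down-slope, W cos 20° = 1871 N into the surface.
Along incline: T cos 30.9° = W sin 20° → T = 793.8 N.
Perpendicular: N = W cos 20° − T sin 30.9° = 1464 N.

T ≈ 794 N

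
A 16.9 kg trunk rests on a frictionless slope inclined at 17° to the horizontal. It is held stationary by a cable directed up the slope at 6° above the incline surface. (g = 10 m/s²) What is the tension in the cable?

Take axes along and perpendicular to the incline. Weight components: W sin 17° = 49.41 N down-slope, W cos 17° = 161.6 N into the surface.
Along incline: T cos 6° = W sin 17° → T = 49.68 N.
Perpendicular: N = W cos 17° − T sin 6° = 156.4 N.

T ≈ 49.7 N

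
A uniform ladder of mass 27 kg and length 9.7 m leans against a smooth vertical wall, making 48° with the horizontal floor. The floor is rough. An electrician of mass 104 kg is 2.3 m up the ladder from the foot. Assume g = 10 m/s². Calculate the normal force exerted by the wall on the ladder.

Torques about the foot: N_wall · 9.7 sin 48° = 27×10×4.85 cos 48° + 104×10×2.3 cos 48° → N_wall = 343.59 N.

N_wall ≈ 344 N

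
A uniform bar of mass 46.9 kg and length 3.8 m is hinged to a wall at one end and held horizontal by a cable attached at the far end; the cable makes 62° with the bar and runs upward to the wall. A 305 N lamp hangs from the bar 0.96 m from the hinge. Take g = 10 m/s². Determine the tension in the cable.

T ≈ 353 N

Take torques about the hinge: T sin 62° · 3.8 = 46.9×10×1.9 + 305×0.96 = 1183.9 N·m.
So T = 1183.9 / (0.8829 × 3.8) = 352.86 N.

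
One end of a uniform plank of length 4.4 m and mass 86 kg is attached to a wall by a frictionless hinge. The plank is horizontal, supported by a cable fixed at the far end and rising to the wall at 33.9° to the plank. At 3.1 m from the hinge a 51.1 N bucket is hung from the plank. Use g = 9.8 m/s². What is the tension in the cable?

T ≈ 820 N

Take torques about the hinge: T sin 33.9° · 4.4 = 86×9.8×2.2 + 51.1×3.1 = 2012.6 N·m.
So T = 2012.6 / (0.5577 × 4.4) = 820.09 N.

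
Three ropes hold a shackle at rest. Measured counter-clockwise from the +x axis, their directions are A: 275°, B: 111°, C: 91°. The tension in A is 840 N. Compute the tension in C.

Resolve: ΣF_x = 840 cos 275° + T_B cos 111° + T_C cos 91° = 0.
        ΣF_y = 840 sin 275° + T_B sin 111° + T_C sin 91° = 0.
The known terms sum to (73.21, -836.8) N, so -0.3584 T_B − 0.0175 T_C = -73.21 and 0.9336 T_B + 0.9998 T_C = 836.8.
Solving simultaneously: T_B = 171.3 N, T_C = 677 N.

T_C ≈ 677 N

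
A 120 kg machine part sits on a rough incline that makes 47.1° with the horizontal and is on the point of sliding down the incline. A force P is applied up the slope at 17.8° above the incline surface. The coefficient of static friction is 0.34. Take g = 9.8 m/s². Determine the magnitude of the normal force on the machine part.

N ≈ 588 N

On the verge of sliding down the incline, friction equals μN and acts up the slope.
Perpendicular: N + P sin 17.8° = W cos 47.1° = 800.5 N.
Along incline: P cos 17.8° + μN = W sin 47.1° with W sin 47.1° = 861.5 N.
Solving the pair for P and N: P = 694.8 N, N = 588.1 N (and f = μN = 200 N).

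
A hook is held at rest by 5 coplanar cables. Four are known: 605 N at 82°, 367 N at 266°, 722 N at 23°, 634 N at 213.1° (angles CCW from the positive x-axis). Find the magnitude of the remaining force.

Sum the known components: ΣF_x = 192.1 N, ΣF_y = 168.9 N.
For equilibrium the remaining force must supply (−ΣF_x, −ΣF_y) = (-192.1, -168.9) N.
Magnitude = √((-192.1)² + (-168.9)²) = 255.8 N; direction = atan2(-168.9, -192.1) = 221.3°.

F ≈ 256 N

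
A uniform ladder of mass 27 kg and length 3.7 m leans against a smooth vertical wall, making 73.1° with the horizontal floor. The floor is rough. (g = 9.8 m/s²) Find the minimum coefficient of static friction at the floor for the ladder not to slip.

μ_min ≈ 0.152

ΣF_y = 0: N_floor = 27×9.8 = 264.6 N.
Torques about the foot: N_wall · 3.7 sin 73.1° = 27×9.8×1.85 cos 73.1° → N_wall = 40.196 N.
ΣF_x = 0: f_floor = N_wall = 40.196 N.
μ_min = f_floor / N_floor = 40.196 / 264.6 = 0.1519.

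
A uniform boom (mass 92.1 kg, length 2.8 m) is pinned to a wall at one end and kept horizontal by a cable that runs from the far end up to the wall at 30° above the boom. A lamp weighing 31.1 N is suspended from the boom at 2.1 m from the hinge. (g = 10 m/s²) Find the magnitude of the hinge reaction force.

|H| ≈ 960 N

Take torques about the hinge: T sin 30° · 2.8 = 92.1×10×1.4 + 31.1×2.1 = 1354.7 N·m.
So T = 1354.7 / (0.5000 × 2.8) = 967.65 N.
ΣF_x = 0: H_x = T cos 30° = 838.01 N.
ΣF_y = 0: H_y = (92.1×10 + 31.1) − T sin 30° = 952.1 − 483.82 = 468.28 N.
|H| = √(H_x² + H_y²) = √((838.01)² + (468.28)²) = 959.97 N.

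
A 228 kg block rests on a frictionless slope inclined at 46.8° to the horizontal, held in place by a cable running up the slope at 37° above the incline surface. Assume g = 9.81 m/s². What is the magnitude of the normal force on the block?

Take axes along and perpendicular to the incline. Weight components: W sin 46.8° = 1630 N down-slope, W cos 46.8° = 1531 N into the surface.
Along incline: T cos 37° = W sin 46.8° → T = 2042 N.
Perpendicular: N = W cos 46.8° − T sin 37° = 302.5 N.

N ≈ 302 N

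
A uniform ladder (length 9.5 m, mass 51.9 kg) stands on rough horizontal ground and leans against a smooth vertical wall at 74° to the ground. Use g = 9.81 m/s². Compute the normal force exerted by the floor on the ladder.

N_floor ≈ 509 N

ΣF_y = 0: N_floor = 51.9×9.81 = 509.14 N.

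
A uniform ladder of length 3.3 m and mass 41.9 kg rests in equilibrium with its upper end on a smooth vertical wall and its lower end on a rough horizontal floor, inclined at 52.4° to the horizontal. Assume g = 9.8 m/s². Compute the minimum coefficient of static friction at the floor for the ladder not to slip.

ΣF_y = 0: N_floor = 41.9×9.8 = 410.62 N.
Torques about the foot: N_wall · 3.3 sin 52.4° = 41.9×9.8×1.65 cos 52.4° → N_wall = 158.11 N.
ΣF_x = 0: f_floor = N_wall = 158.11 N.
μ_min = f_floor / N_floor = 158.11 / 410.62 = 0.3851.

μ_min ≈ 0.385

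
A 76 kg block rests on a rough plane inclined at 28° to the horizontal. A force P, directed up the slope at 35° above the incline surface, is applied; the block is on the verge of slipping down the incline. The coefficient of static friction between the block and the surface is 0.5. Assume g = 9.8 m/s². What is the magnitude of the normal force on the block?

On the verge of sliding down the incline, friction equals μN and acts up the slope.
Perpendicular: N + P sin 35° = W cos 28° = 657.6 N.
Along incline: P cos 35° + μN = W sin 28° with W sin 28° = 349.7 N.
Solving the pair for P and N: P = 39.17 N, N = 635.2 N (and f = μN = 317.6 N).

N ≈ 635 N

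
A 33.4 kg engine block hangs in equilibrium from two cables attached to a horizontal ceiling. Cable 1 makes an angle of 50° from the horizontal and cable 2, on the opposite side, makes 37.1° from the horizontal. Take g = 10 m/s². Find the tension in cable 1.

Weight W = 33.4 × 10 = 334 N acts straight down.
Horizontal: T_1 cos 50° = T_2 cos 37.1°  →  T_2 = 0.8059 T_1.
Vertical: T_1 sin 50° + T_2 sin 37.1° = 334.
Substituting the horizontal relation into the vertical equation gives 1.252 T_1 = 334, so T_1 = 266.7 N.

T_1 ≈ 267 N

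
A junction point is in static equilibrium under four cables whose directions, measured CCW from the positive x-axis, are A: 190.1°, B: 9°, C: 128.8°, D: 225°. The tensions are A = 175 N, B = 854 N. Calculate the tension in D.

T_D ≈ 591 N

Resolve: ΣF_x = 175 cos 190.1° + 854 cos 9° + T_C cos 128.8° + T_D cos 225° = 0.
        ΣF_y = 175 sin 190.1° + 854 sin 9° + T_C sin 128.8° + T_D sin 225° = 0.
The known terms sum to (671.2, 102.9) N, so -0.6266 T_C − 0.7071 T_D = -671.2 and 0.7793 T_C − 0.7071 T_D = -102.9.
Solving simultaneously: T_C = 404.2 N, T_D = 591 N.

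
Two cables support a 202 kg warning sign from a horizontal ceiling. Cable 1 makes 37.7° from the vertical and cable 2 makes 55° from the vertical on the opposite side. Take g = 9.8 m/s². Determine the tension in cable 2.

T_2 ≈ 1210 N

Angles from the horizontal: cable 1 is 90° − 37.7° = 52.3°, cable 2 is 90° − 55° = 35°.
Weight W = 202 × 9.8 = 1980 N acts straight down.
Horizontal: T_1 cos 52.3° = T_2 cos 35°  →  T_1 = 1.34 T_2.
Vertical: T_1 sin 52.3° + T_2 sin 35° = 1980.
Substituting the horizontal relation into the vertical equation gives 1.633 T_2 = 1980, so T_2 = 1212 N.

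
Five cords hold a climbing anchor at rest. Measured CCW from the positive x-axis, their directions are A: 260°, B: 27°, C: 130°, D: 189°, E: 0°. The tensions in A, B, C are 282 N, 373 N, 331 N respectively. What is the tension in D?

T_D ≈ 928 N

Resolve: ΣF_x = 282 cos 260° + 373 cos 27° + 331 cos 130° + T_D cos 189° + T_E cos 0° = 0.
        ΣF_y = 282 sin 260° + 373 sin 27° + 331 sin 130° + T_D sin 189° + T_E sin 0° = 0.
The known terms sum to (70.61, 145.2) N, so -0.9877 T_D + 1.0000 T_E = -70.61 and -0.1564 T_D + 0.0000 T_E = -145.2.
Solving simultaneously: T_D = 928.1 N, T_E = 846 N.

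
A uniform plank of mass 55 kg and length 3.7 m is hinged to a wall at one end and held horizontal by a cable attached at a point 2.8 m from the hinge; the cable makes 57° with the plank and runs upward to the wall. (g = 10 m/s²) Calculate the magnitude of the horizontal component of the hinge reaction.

H_x ≈ 236 N

Take torques about the hinge: T sin 57° · 2.8 = 55×10×1.85 = 1017.5 N·m.
So T = 1017.5 / (0.8387 × 2.8) = 433.3 N.
ΣF_x = 0: H_x = T cos 57° = 235.99 N.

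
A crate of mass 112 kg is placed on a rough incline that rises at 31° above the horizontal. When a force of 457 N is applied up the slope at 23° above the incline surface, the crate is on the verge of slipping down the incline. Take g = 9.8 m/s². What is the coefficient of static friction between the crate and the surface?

On the verge of sliding down the incline, friction is at its maximum μN and acts up the slope.
Perpendicular to incline: N = W cos 31° − P sin 23° = 940.8 − 178.6 = 762.3 N.
Along incline: P cos 23° + μN = W sin 31° → μ = (W sin 31° − P cos 23°) / N = 0.1897.

μ ≈ 0.190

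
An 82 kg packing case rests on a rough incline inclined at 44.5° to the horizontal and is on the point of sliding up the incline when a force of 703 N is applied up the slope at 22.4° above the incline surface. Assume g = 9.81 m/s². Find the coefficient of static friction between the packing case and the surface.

μ ≈ 0.282

On the verge of sliding up the incline, friction is at its maximum μN and acts down the slope.
Perpendicular to incline: N = W cos 44.5° − P sin 22.4° = 573.8 − 267.9 = 305.9 N.
Along incline: P cos 22.4° − μN = W sin 44.5° → μ = −(W sin 44.5° − P cos 22.4°) / N = 0.2816.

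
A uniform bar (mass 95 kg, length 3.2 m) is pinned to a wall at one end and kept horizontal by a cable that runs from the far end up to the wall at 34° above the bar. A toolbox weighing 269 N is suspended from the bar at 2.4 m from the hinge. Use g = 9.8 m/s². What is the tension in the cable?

T ≈ 1190 N

Take torques about the hinge: T sin 34° · 3.2 = 95×9.8×1.6 + 269×2.4 = 2135.2 N·m.
So T = 2135.2 / (0.5592 × 3.2) = 1193.2 N.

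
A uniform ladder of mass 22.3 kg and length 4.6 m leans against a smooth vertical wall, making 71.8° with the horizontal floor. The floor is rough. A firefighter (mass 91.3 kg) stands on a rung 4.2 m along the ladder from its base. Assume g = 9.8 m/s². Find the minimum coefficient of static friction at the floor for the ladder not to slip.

ΣF_y = 0: N_floor = 22.3×9.8 + 91.3×9.8 = 1113.3 N.
Torques about the foot: N_wall · 4.6 sin 71.8° = 22.3×9.8×2.3 cos 71.8° + 91.3×9.8×4.2 cos 71.8° → N_wall = 304.52 N.
ΣF_x = 0: f_floor = N_wall = 304.52 N.
μ_min = f_floor / N_floor = 304.52 / 1113.3 = 0.2735.

μ_min ≈ 0.274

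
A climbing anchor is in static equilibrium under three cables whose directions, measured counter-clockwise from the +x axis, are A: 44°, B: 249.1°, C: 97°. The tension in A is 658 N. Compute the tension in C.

T_C ≈ 597 N

Resolve: ΣF_x = 658 cos 44° + T_B cos 249.1° + T_C cos 97° = 0.
        ΣF_y = 658 sin 44° + T_B sin 249.1° + T_C sin 97° = 0.
The known terms sum to (473.3, 457.1) N, so -0.3567 T_B − 0.1219 T_C = -473.3 and -0.9342 T_B + 0.9925 T_C = -457.1.
Solving simultaneously: T_B = 1123 N, T_C = 596.5 N.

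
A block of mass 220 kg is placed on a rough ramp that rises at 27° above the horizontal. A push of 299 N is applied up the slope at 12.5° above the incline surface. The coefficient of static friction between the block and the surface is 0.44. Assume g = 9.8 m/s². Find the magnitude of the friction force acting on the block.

f ≈ 687 N

Axes along / perpendicular to the incline. W sin 27° = 978.8 N down-slope; W cos 27° = 1921 N into the surface.
Perpendicular: N = W cos 27° − P sin 12.5° = 1921 − 64.72 = 1856 N.
Along incline: P cos 12.5° + f = W sin 27° (friction acts up-slope) → f = 978.8 − 291.9 = 686.9 N.
|f| = 686.9 N ≤ μN = 816.8 N, so the block is indeed static.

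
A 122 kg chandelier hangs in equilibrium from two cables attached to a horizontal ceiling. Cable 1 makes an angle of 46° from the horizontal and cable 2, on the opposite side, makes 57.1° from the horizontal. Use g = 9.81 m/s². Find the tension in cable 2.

Weight W = 122 × 9.81 = 1197 N acts straight down.
Horizontal: T_1 cos 46° = T_2 cos 57.1°  →  T_1 = 0.7819 T_2.
Vertical: T_1 sin 46° + T_2 sin 57.1° = 1197.
Substituting the horizontal relation into the vertical equation gives 1.402 T_2 = 1197, so T_2 = 853.6 N.

T_2 ≈ 854 N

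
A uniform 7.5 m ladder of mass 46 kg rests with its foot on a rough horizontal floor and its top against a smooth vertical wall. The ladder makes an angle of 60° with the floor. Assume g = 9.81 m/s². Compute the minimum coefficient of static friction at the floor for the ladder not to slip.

μ_min ≈ 0.289

ΣF_y = 0: N_floor = 46×9.81 = 451.26 N.
Torques about the foot: N_wall · 7.5 sin 60° = 46×9.81×3.75 cos 60° → N_wall = 130.27 N.
ΣF_x = 0: f_floor = N_wall = 130.27 N.
μ_min = f_floor / N_floor = 130.27 / 451.26 = 0.2887.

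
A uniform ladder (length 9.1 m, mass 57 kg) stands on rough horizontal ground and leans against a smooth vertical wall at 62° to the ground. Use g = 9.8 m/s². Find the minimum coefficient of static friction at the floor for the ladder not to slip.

μ_min ≈ 0.266

ΣF_y = 0: N_floor = 57×9.8 = 558.6 N.
Torques about the foot: N_wall · 9.1 sin 62° = 57×9.8×4.55 cos 62° → N_wall = 148.51 N.
ΣF_x = 0: f_floor = N_wall = 148.51 N.
μ_min = f_floor / N_floor = 148.51 / 558.6 = 0.2659.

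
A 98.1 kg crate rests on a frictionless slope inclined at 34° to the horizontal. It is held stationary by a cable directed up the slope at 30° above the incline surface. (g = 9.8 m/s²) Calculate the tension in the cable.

Take axes along and perpendicular to the incline. Weight components: W sin 34° = 537.6 N down-slope, W cos 34° = 797 N into the surface.
Along incline: T cos 30° = W sin 34° → T = 620.8 N.
Perpendicular: N = W cos 34° − T sin 30° = 486.6 N.

T ≈ 621 N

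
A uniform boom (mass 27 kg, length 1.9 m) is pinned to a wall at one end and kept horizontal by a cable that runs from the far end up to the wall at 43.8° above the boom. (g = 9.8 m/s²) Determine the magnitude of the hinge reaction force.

Take torques about the hinge: T sin 43.8° · 1.9 = 27×9.8×0.95 = 251.37 N·m.
So T = 251.37 / (0.6921 × 1.9) = 191.15 N.
ΣF_x = 0: H_x = T cos 43.8° = 137.96 N.
ΣF_y = 0: H_y = (27×9.8) − T sin 43.8° = 264.6 − 132.3 = 132.3 N.
|H| = √(H_x² + H_y²) = √((137.96)² + (132.3)²) = 191.15 N.

|H| ≈ 191 N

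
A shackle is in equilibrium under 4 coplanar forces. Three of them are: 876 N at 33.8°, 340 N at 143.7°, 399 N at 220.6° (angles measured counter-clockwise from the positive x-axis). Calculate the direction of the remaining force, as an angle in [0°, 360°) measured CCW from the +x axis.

θ ≈ 251°

Sum the known components: ΣF_x = 151 N, ΣF_y = 428.9 N.
For equilibrium the remaining force must supply (−ΣF_x, −ΣF_y) = (-151, -428.9) N.
Magnitude = √((-151)² + (-428.9)²) = 454.7 N; direction = atan2(-428.9, -151) = 250.6°.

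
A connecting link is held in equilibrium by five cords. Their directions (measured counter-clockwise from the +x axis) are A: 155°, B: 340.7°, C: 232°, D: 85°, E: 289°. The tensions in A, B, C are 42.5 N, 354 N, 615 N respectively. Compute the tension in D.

T_D ≈ 660 N

Resolve: ΣF_x = 42.5 cos 155° + 354 cos 340.7° + 615 cos 232° + T_D cos 85° + T_E cos 289° = 0.
        ΣF_y = 42.5 sin 155° + 354 sin 340.7° + 615 sin 232° + T_D sin 85° + T_E sin 289° = 0.
The known terms sum to (-83.04, -583.7) N, so 0.0872 T_D + 0.3256 T_E = 83.04 and 0.9962 T_D − 0.9455 T_E = 583.7.
Solving simultaneously: T_D = 660.2 N, T_E = 78.33 N.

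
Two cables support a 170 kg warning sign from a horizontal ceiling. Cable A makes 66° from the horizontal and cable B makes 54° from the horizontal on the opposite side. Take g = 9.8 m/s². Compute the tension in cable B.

Weight W = 170 × 9.8 = 1666 N acts straight down.
Horizontal: T_A cos 66° = T_B cos 54°  →  T_A = 1.445 T_B.
Vertical: T_A sin 66° + T_B sin 54° = 1666.
Substituting the horizontal relation into the vertical equation gives 2.129 T_B = 1666, so T_B = 782.5 N.

T_B ≈ 782 N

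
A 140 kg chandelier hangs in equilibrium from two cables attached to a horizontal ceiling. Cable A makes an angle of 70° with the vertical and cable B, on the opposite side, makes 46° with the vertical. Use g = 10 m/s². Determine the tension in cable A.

T_A ≈ 1120 N

Angles from the horizontal: cable A is 90° − 70° = 20°, cable B is 90° − 46° = 44°.
Weight W = 140 × 10 = 1400 N acts straight down.
Horizontal: T_A cos 20° = T_B cos 44°  →  T_B = 1.306 T_A.
Vertical: T_A sin 20° + T_B sin 44° = 1400.
Substituting the horizontal relation into the vertical equation gives 1.249 T_A = 1400, so T_A = 1120 N.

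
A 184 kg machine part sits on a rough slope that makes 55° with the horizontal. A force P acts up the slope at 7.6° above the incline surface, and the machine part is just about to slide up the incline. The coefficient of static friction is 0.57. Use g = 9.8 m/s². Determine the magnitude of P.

P ≈ 1940 N

On the verge of sliding up the incline, friction equals μN and acts down the slope.
Perpendicular: N + P sin 7.6° = W cos 55° = 1034 N.
Along incline: P cos 7.6° = W sin 55° + μN  with W sin 55° = 1477 N.
Solving the pair for P and N: P = 1938 N, N = 778 N (and f = μN = 443.5 N).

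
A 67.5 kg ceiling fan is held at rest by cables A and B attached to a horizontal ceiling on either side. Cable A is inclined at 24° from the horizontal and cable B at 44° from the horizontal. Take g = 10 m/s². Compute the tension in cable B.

T_B ≈ 665 N

Weight W = 67.5 × 10 = 675 N acts straight down.
Horizontal: T_A cos 24° = T_B cos 44°  →  T_A = 0.7874 T_B.
Vertical: T_A sin 24° + T_B sin 44° = 675.
Substituting the horizontal relation into the vertical equation gives 1.015 T_B = 675, so T_B = 665.1 N.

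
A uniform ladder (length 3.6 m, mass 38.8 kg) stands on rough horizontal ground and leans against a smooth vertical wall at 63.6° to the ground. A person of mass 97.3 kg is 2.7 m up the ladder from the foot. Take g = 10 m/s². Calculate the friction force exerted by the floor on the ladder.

f ≈ 459 N

Torques about the foot: N_wall · 3.6 sin 63.6° = 38.8×10×1.8 cos 63.6° + 97.3×10×2.7 cos 63.6° → N_wall = 458.55 N.
ΣF_x = 0: f_floor = N_wall = 458.55 N.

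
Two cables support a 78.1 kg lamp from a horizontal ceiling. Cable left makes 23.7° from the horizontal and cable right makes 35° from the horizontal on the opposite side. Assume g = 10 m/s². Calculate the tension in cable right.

Weight W = 78.1 × 10 = 781 N acts straight down.
Horizontal: T_left cos 23.7° = T_right cos 35°  →  T_left = 0.8946 T_right.
Vertical: T_left sin 23.7° + T_right sin 35° = 781.
Substituting the horizontal relation into the vertical equation gives 0.9332 T_right = 781, so T_right = 836.9 N.

T_right ≈ 837 N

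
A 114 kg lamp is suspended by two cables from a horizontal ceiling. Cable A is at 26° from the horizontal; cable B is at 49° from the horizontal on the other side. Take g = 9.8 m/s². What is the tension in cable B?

T_B ≈ 1040 N

Weight W = 114 × 9.8 = 1117 N acts straight down.
Horizontal: T_A cos 26° = T_B cos 49°  →  T_A = 0.7299 T_B.
Vertical: T_A sin 26° + T_B sin 49° = 1117.
Substituting the horizontal relation into the vertical equation gives 1.075 T_B = 1117, so T_B = 1040 N.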